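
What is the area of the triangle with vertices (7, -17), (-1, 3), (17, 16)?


Area = |x1(y2-y3) + x2(y3-y1) + x3(y1-y2)| / 2
= |7*(3-16) + -1*(16--17) + 17*(-17-3)| / 2
= 232

232


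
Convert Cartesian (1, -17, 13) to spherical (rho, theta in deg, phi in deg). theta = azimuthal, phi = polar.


rho = sqrt(1^2 + (-17)^2 + 13^2) = 21.4243
theta = atan2(-17, 1) = 273.3665 deg
phi = acos(13/21.4243) = 52.6424 deg

rho = 21.4243, theta = 273.3665 deg, phi = 52.6424 deg


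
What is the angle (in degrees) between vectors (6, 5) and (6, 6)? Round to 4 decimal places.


dot = 6*6 + 5*6 = 66
|u| = 7.8102, |v| = 8.4853
cos(angle) = 0.9959
angle = 5.1944 degrees

5.1944 degrees


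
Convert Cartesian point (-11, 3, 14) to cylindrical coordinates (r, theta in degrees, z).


r = sqrt((-11)^2 + 3^2) = 11.4018
theta = atan2(3, -11) = 164.7449 deg
z = 14

r = 11.4018, theta = 164.7449 deg, z = 14


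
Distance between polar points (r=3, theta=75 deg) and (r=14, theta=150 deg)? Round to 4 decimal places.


d = sqrt(r1^2 + r2^2 - 2*r1*r2*cos(t2-t1))
d = sqrt(3^2 + 14^2 - 2*3*14*cos(150-75)) = 13.5373

13.5373


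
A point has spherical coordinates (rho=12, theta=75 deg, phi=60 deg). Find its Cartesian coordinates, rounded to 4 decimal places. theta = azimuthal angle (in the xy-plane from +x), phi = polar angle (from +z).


x = 12 * sin(60) * cos(75) = 2.6897
y = 12 * sin(60) * sin(75) = 10.0382
z = 12 * cos(60) = 6

(2.6897, 10.0382, 6)


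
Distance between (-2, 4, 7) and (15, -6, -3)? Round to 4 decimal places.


d = sqrt((15--2)^2 + (-6-4)^2 + (-3-7)^2) = 22.1133

22.1133


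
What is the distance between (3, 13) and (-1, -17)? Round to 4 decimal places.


d = sqrt((-1-3)^2 + (-17-13)^2) = 30.2655

30.2655


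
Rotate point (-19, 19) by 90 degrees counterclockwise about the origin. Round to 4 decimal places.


x' = -19*cos(90) - 19*sin(90) = -19
y' = -19*sin(90) + 19*cos(90) = -19

(-19, -19)


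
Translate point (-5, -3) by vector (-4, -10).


Translation: (x+dx, y+dy) = (-5+-4, -3+-10) = (-9, -13)

(-9, -13)


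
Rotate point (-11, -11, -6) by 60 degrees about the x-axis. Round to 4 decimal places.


x' = -11
y' = -11*cos(60) - -6*sin(60) = -0.3038
z' = -11*sin(60) + -6*cos(60) = -12.5263

(-11, -0.3038, -12.5263)


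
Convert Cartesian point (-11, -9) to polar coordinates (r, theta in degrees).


r = sqrt((-11)^2 + (-9)^2) = 14.2127
theta = atan2(-9, -11) = 219.2894 degrees

r = 14.2127, theta = 219.2894 degrees


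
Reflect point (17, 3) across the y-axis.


Reflection across y-axis: (x, y) -> (-x, y)
(17, 3) -> (-17, 3)

(-17, 3)


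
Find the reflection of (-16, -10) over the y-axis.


Reflection across y-axis: (x, y) -> (-x, y)
(-16, -10) -> (16, -10)

(16, -10)


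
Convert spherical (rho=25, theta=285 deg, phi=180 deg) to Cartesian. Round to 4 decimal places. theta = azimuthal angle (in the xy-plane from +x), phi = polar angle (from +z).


x = 25 * sin(180) * cos(285) = 0
y = 25 * sin(180) * sin(285) = 0
z = 25 * cos(180) = -25

(0, 0, -25)


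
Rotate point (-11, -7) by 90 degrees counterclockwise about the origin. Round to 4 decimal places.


x' = -11*cos(90) - -7*sin(90) = 7
y' = -11*sin(90) + -7*cos(90) = -11

(7, -11)


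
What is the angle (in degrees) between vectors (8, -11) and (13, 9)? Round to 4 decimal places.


dot = 8*13 + -11*9 = 5
|u| = 13.6015, |v| = 15.8114
cos(angle) = 0.0232
angle = 88.6678 degrees

88.6678 degrees


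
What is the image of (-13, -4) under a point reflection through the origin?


Reflection through origin: (x, y) -> (-x, -y)
(-13, -4) -> (13, 4)

(13, 4)


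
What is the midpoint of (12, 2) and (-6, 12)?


Midpoint = ((12+-6)/2, (2+12)/2) = (3, 7)

(3, 7)


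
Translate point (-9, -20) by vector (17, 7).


Translation: (x+dx, y+dy) = (-9+17, -20+7) = (8, -13)

(8, -13)


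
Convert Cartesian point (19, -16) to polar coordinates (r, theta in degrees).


r = sqrt(19^2 + (-16)^2) = 24.8395
theta = atan2(-16, 19) = 319.8991 degrees

r = 24.8395, theta = 319.8991 degrees


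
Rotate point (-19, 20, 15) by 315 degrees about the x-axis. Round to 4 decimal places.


x' = -19
y' = 20*cos(315) - 15*sin(315) = 24.7487
z' = 20*sin(315) + 15*cos(315) = -3.5355

(-19, 24.7487, -3.5355)


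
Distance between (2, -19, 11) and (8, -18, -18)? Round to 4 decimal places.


d = sqrt((8-2)^2 + (-18--19)^2 + (-18-11)^2) = 29.6311

29.6311


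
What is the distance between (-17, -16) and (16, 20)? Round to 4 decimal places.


d = sqrt((16--17)^2 + (20--16)^2) = 48.8365

48.8365


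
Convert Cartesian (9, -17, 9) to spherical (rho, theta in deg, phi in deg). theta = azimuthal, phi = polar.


rho = sqrt(9^2 + (-17)^2 + 9^2) = 21.2368
theta = atan2(-17, 9) = 297.8973 deg
phi = acos(9/21.2368) = 64.9257 deg

rho = 21.2368, theta = 297.8973 deg, phi = 64.9257 deg


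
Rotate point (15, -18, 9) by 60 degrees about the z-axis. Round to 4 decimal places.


x' = 15*cos(60) - -18*sin(60) = 23.0885
y' = 15*sin(60) + -18*cos(60) = 3.9904
z' = 9

(23.0885, 3.9904, 9)


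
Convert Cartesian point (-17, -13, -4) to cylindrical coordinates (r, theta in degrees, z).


r = sqrt((-17)^2 + (-13)^2) = 21.4009
theta = atan2(-13, -17) = 217.4054 deg
z = -4

r = 21.4009, theta = 217.4054 deg, z = -4


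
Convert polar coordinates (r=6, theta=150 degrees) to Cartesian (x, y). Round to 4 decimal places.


x = 6 * cos(150) = -5.1962
y = 6 * sin(150) = 3

(-5.1962, 3)


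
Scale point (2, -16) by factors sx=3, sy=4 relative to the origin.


Scaling: (x*sx, y*sy) = (2*3, -16*4) = (6, -64)

(6, -64)


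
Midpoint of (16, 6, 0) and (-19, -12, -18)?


Midpoint = ((16+-19)/2, (6+-12)/2, (0+-18)/2) = (-1.5, -3, -9)

(-1.5, -3, -9)


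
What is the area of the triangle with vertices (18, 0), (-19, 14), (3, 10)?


Area = |x1(y2-y3) + x2(y3-y1) + x3(y1-y2)| / 2
= |18*(14-10) + -19*(10-0) + 3*(0-14)| / 2
= 80

80


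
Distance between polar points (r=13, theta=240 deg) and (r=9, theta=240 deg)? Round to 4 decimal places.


d = sqrt(r1^2 + r2^2 - 2*r1*r2*cos(t2-t1))
d = sqrt(13^2 + 9^2 - 2*13*9*cos(240-240)) = 4

4


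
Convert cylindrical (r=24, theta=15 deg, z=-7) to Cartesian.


x = 24 * cos(15) = 23.1822
y = 24 * sin(15) = 6.2117
z = -7

(23.1822, 6.2117, -7)


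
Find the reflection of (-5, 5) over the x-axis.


Reflection across x-axis: (x, y) -> (x, -y)
(-5, 5) -> (-5, -5)

(-5, -5)


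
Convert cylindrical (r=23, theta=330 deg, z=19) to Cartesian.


x = 23 * cos(330) = 19.9186
y = 23 * sin(330) = -11.5
z = 19

(19.9186, -11.5, 19)


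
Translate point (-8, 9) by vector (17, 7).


Translation: (x+dx, y+dy) = (-8+17, 9+7) = (9, 16)

(9, 16)


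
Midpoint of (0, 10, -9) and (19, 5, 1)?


Midpoint = ((0+19)/2, (10+5)/2, (-9+1)/2) = (9.5, 7.5, -4)

(9.5, 7.5, -4)


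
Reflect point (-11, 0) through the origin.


Reflection through origin: (x, y) -> (-x, -y)
(-11, 0) -> (11, 0)

(11, 0)


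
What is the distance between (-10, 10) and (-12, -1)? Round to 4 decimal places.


d = sqrt((-12--10)^2 + (-1-10)^2) = 11.1803

11.1803


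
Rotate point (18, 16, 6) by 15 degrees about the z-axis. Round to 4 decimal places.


x' = 18*cos(15) - 16*sin(15) = 13.2456
y' = 18*sin(15) + 16*cos(15) = 20.1136
z' = 6

(13.2456, 20.1136, 6)


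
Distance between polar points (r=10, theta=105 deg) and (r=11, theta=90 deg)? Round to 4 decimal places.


d = sqrt(r1^2 + r2^2 - 2*r1*r2*cos(t2-t1))
d = sqrt(10^2 + 11^2 - 2*10*11*cos(90-105)) = 2.9148

2.9148


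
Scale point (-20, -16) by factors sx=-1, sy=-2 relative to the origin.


Scaling: (x*sx, y*sy) = (-20*-1, -16*-2) = (20, 32)

(20, 32)


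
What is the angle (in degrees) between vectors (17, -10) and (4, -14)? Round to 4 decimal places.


dot = 17*4 + -10*-14 = 208
|u| = 19.7231, |v| = 14.5602
cos(angle) = 0.7243
angle = 43.5891 degrees

43.5891 degrees


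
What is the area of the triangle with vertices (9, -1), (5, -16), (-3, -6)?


Area = |x1(y2-y3) + x2(y3-y1) + x3(y1-y2)| / 2
= |9*(-16--6) + 5*(-6--1) + -3*(-1--16)| / 2
= 80

80


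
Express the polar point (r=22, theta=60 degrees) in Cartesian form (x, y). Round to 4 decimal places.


x = 22 * cos(60) = 11
y = 22 * sin(60) = 19.0526

(11, 19.0526)


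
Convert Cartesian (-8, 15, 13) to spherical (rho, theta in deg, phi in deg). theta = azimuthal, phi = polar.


rho = sqrt((-8)^2 + 15^2 + 13^2) = 21.4009
theta = atan2(15, -8) = 118.0725 deg
phi = acos(13/21.4009) = 52.5946 deg

rho = 21.4009, theta = 118.0725 deg, phi = 52.5946 deg


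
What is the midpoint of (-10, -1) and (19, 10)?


Midpoint = ((-10+19)/2, (-1+10)/2) = (4.5, 4.5)

(4.5, 4.5)


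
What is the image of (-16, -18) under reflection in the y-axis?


Reflection across y-axis: (x, y) -> (-x, y)
(-16, -18) -> (16, -18)

(16, -18)


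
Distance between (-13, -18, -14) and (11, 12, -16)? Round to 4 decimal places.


d = sqrt((11--13)^2 + (12--18)^2 + (-16--14)^2) = 38.4708

38.4708


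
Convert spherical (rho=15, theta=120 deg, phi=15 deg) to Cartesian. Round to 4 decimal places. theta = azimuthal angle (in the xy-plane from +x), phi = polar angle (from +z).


x = 15 * sin(15) * cos(120) = -1.9411
y = 15 * sin(15) * sin(120) = 3.3622
z = 15 * cos(15) = 14.4889

(-1.9411, 3.3622, 14.4889)


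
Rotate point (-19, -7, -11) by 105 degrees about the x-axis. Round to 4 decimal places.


x' = -19
y' = -7*cos(105) - -11*sin(105) = 12.4369
z' = -7*sin(105) + -11*cos(105) = -3.9145

(-19, 12.4369, -3.9145)


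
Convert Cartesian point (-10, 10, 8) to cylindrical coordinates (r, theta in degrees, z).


r = sqrt((-10)^2 + 10^2) = 14.1421
theta = atan2(10, -10) = 135 deg
z = 8

r = 14.1421, theta = 135 deg, z = 8


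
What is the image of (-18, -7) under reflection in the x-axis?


Reflection across x-axis: (x, y) -> (x, -y)
(-18, -7) -> (-18, 7)

(-18, 7)


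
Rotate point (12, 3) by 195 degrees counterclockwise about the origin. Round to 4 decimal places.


x' = 12*cos(195) - 3*sin(195) = -10.8147
y' = 12*sin(195) + 3*cos(195) = -6.0036

(-10.8147, -6.0036)


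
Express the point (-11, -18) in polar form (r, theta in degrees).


r = sqrt((-11)^2 + (-18)^2) = 21.095
theta = atan2(-18, -11) = 238.5704 degrees

r = 21.095, theta = 238.5704 degrees


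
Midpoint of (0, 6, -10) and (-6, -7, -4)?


Midpoint = ((0+-6)/2, (6+-7)/2, (-10+-4)/2) = (-3, -0.5, -7)

(-3, -0.5, -7)


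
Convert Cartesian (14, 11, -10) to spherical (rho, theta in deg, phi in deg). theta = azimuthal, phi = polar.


rho = sqrt(14^2 + 11^2 + (-10)^2) = 20.4206
theta = atan2(11, 14) = 38.1572 deg
phi = acos(-10/20.4206) = 119.321 deg

rho = 20.4206, theta = 38.1572 deg, phi = 119.321 deg


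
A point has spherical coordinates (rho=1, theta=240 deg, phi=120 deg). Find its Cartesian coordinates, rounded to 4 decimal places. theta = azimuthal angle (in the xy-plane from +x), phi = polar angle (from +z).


x = 1 * sin(120) * cos(240) = -0.433
y = 1 * sin(120) * sin(240) = -0.75
z = 1 * cos(120) = -0.5

(-0.433, -0.75, -0.5)


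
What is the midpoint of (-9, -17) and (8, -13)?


Midpoint = ((-9+8)/2, (-17+-13)/2) = (-0.5, -15)

(-0.5, -15)


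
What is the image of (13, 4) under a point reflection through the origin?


Reflection through origin: (x, y) -> (-x, -y)
(13, 4) -> (-13, -4)

(-13, -4)


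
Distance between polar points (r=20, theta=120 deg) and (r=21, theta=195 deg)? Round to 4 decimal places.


d = sqrt(r1^2 + r2^2 - 2*r1*r2*cos(t2-t1))
d = sqrt(20^2 + 21^2 - 2*20*21*cos(195-120)) = 24.9718

24.9718


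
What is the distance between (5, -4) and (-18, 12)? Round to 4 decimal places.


d = sqrt((-18-5)^2 + (12--4)^2) = 28.0179

28.0179


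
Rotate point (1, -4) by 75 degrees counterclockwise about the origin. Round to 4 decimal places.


x' = 1*cos(75) - -4*sin(75) = 4.1225
y' = 1*sin(75) + -4*cos(75) = -0.0694

(4.1225, -0.0694)


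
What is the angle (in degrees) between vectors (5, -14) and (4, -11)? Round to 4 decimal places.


dot = 5*4 + -14*-11 = 174
|u| = 14.8661, |v| = 11.7047
cos(angle) = 1
angle = 0.3293 degrees

0.3293 degrees


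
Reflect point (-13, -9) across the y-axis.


Reflection across y-axis: (x, y) -> (-x, y)
(-13, -9) -> (13, -9)

(13, -9)


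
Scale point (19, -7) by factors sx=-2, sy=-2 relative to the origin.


Scaling: (x*sx, y*sy) = (19*-2, -7*-2) = (-38, 14)

(-38, 14)


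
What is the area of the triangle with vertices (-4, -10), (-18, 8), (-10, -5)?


Area = |x1(y2-y3) + x2(y3-y1) + x3(y1-y2)| / 2
= |-4*(8--5) + -18*(-5--10) + -10*(-10-8)| / 2
= 19

19


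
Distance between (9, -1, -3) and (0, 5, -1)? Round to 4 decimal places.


d = sqrt((0-9)^2 + (5--1)^2 + (-1--3)^2) = 11

11


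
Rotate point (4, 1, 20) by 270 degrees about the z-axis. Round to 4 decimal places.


x' = 4*cos(270) - 1*sin(270) = 1
y' = 4*sin(270) + 1*cos(270) = -4
z' = 20

(1, -4, 20)


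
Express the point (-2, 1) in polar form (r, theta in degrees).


r = sqrt((-2)^2 + 1^2) = 2.2361
theta = atan2(1, -2) = 153.4349 degrees

r = 2.2361, theta = 153.4349 degrees


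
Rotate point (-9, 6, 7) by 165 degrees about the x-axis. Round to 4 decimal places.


x' = -9
y' = 6*cos(165) - 7*sin(165) = -7.6073
z' = 6*sin(165) + 7*cos(165) = -5.2086

(-9, -7.6073, -5.2086)


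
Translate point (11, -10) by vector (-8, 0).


Translation: (x+dx, y+dy) = (11+-8, -10+0) = (3, -10)

(3, -10)


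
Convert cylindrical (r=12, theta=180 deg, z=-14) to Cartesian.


x = 12 * cos(180) = -12
y = 12 * sin(180) = 0
z = -14

(-12, 0, -14)


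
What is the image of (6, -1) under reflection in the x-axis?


Reflection across x-axis: (x, y) -> (x, -y)
(6, -1) -> (6, 1)

(6, 1)


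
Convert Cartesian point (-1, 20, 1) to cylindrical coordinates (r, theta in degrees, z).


r = sqrt((-1)^2 + 20^2) = 20.025
theta = atan2(20, -1) = 92.8624 deg
z = 1

r = 20.025, theta = 92.8624 deg, z = 1


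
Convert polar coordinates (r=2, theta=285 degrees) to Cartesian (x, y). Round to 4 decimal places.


x = 2 * cos(285) = 0.5176
y = 2 * sin(285) = -1.9319

(0.5176, -1.9319)


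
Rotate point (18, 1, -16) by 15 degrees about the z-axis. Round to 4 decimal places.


x' = 18*cos(15) - 1*sin(15) = 17.1278
y' = 18*sin(15) + 1*cos(15) = 5.6247
z' = -16

(17.1278, 5.6247, -16)


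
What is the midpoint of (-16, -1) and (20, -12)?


Midpoint = ((-16+20)/2, (-1+-12)/2) = (2, -6.5)

(2, -6.5)


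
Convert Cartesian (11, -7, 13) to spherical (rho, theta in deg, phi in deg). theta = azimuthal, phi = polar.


rho = sqrt(11^2 + (-7)^2 + 13^2) = 18.412
theta = atan2(-7, 11) = 327.5288 deg
phi = acos(13/18.412) = 45.0845 deg

rho = 18.412, theta = 327.5288 deg, phi = 45.0845 deg


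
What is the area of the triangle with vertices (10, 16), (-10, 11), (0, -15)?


Area = |x1(y2-y3) + x2(y3-y1) + x3(y1-y2)| / 2
= |10*(11--15) + -10*(-15-16) + 0*(16-11)| / 2
= 285

285


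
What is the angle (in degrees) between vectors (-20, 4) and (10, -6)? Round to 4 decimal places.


dot = -20*10 + 4*-6 = -224
|u| = 20.3961, |v| = 11.6619
cos(angle) = -0.9417
angle = 160.3462 degrees

160.3462 degrees


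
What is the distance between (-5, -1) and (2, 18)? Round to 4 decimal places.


d = sqrt((2--5)^2 + (18--1)^2) = 20.2485

20.2485


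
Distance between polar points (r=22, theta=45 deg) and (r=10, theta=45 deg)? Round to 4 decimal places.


d = sqrt(r1^2 + r2^2 - 2*r1*r2*cos(t2-t1))
d = sqrt(22^2 + 10^2 - 2*22*10*cos(45-45)) = 12

12


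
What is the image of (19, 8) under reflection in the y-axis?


Reflection across y-axis: (x, y) -> (-x, y)
(19, 8) -> (-19, 8)

(-19, 8)


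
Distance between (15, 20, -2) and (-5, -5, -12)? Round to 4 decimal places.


d = sqrt((-5-15)^2 + (-5-20)^2 + (-12--2)^2) = 33.541

33.541


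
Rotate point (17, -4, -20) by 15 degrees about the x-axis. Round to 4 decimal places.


x' = 17
y' = -4*cos(15) - -20*sin(15) = 1.3127
z' = -4*sin(15) + -20*cos(15) = -20.3538

(17, 1.3127, -20.3538)


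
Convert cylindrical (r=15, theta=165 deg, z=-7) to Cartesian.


x = 15 * cos(165) = -14.4889
y = 15 * sin(165) = 3.8823
z = -7

(-14.4889, 3.8823, -7)


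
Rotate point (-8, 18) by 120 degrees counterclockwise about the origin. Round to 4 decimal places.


x' = -8*cos(120) - 18*sin(120) = -11.5885
y' = -8*sin(120) + 18*cos(120) = -15.9282

(-11.5885, -15.9282)


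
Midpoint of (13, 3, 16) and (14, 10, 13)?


Midpoint = ((13+14)/2, (3+10)/2, (16+13)/2) = (13.5, 6.5, 14.5)

(13.5, 6.5, 14.5)


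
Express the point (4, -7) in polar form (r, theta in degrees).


r = sqrt(4^2 + (-7)^2) = 8.0623
theta = atan2(-7, 4) = 299.7449 degrees

r = 8.0623, theta = 299.7449 degrees


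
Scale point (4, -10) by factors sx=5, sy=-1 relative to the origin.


Scaling: (x*sx, y*sy) = (4*5, -10*-1) = (20, 10)

(20, 10)


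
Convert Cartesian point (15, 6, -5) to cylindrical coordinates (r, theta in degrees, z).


r = sqrt(15^2 + 6^2) = 16.1555
theta = atan2(6, 15) = 21.8014 deg
z = -5

r = 16.1555, theta = 21.8014 deg, z = -5


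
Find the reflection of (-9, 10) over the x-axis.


Reflection across x-axis: (x, y) -> (x, -y)
(-9, 10) -> (-9, -10)

(-9, -10)


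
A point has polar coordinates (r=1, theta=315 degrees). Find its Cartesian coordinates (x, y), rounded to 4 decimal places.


x = 1 * cos(315) = 0.7071
y = 1 * sin(315) = -0.7071

(0.7071, -0.7071)


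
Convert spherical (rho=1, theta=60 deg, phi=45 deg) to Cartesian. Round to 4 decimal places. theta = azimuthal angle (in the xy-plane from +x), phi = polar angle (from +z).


x = 1 * sin(45) * cos(60) = 0.3536
y = 1 * sin(45) * sin(60) = 0.6124
z = 1 * cos(45) = 0.7071

(0.3536, 0.6124, 0.7071)


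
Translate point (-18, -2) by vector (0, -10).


Translation: (x+dx, y+dy) = (-18+0, -2+-10) = (-18, -12)

(-18, -12)


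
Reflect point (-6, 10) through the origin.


Reflection through origin: (x, y) -> (-x, -y)
(-6, 10) -> (6, -10)

(6, -10)


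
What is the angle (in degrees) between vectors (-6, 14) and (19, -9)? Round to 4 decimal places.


dot = -6*19 + 14*-9 = -240
|u| = 15.2315, |v| = 21.0238
cos(angle) = -0.7495
angle = 138.5448 degrees

138.5448 degrees


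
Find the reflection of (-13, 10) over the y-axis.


Reflection across y-axis: (x, y) -> (-x, y)
(-13, 10) -> (13, 10)

(13, 10)


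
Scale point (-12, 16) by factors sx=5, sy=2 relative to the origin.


Scaling: (x*sx, y*sy) = (-12*5, 16*2) = (-60, 32)

(-60, 32)


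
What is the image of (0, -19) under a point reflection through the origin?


Reflection through origin: (x, y) -> (-x, -y)
(0, -19) -> (0, 19)

(0, 19)


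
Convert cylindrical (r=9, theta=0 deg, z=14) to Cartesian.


x = 9 * cos(0) = 9
y = 9 * sin(0) = 0
z = 14

(9, 0, 14)


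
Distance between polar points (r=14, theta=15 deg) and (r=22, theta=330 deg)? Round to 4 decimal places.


d = sqrt(r1^2 + r2^2 - 2*r1*r2*cos(t2-t1))
d = sqrt(14^2 + 22^2 - 2*14*22*cos(330-15)) = 15.634

15.634


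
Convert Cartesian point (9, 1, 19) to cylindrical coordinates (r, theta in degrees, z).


r = sqrt(9^2 + 1^2) = 9.0554
theta = atan2(1, 9) = 6.3402 deg
z = 19

r = 9.0554, theta = 6.3402 deg, z = 19


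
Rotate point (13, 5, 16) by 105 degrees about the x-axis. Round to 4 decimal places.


x' = 13
y' = 5*cos(105) - 16*sin(105) = -16.7489
z' = 5*sin(105) + 16*cos(105) = 0.6885

(13, -16.7489, 0.6885)


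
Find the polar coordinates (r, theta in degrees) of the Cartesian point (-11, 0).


r = sqrt((-11)^2 + 0^2) = 11
theta = atan2(0, -11) = 180 degrees

r = 11, theta = 180 degrees


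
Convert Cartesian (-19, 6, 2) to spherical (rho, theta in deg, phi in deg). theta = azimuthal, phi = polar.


rho = sqrt((-19)^2 + 6^2 + 2^2) = 20.025
theta = atan2(6, -19) = 162.4744 deg
phi = acos(2/20.025) = 84.268 deg

rho = 20.025, theta = 162.4744 deg, phi = 84.268 deg


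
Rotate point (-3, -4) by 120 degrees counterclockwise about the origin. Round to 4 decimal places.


x' = -3*cos(120) - -4*sin(120) = 4.9641
y' = -3*sin(120) + -4*cos(120) = -0.5981

(4.9641, -0.5981)


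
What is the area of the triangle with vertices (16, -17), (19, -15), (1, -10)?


Area = |x1(y2-y3) + x2(y3-y1) + x3(y1-y2)| / 2
= |16*(-15--10) + 19*(-10--17) + 1*(-17--15)| / 2
= 25.5

25.5


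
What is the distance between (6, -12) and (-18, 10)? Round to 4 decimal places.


d = sqrt((-18-6)^2 + (10--12)^2) = 32.5576

32.5576


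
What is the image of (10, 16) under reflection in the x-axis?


Reflection across x-axis: (x, y) -> (x, -y)
(10, 16) -> (10, -16)

(10, -16)


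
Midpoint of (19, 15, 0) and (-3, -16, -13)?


Midpoint = ((19+-3)/2, (15+-16)/2, (0+-13)/2) = (8, -0.5, -6.5)

(8, -0.5, -6.5)


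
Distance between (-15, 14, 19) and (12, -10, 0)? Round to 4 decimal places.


d = sqrt((12--15)^2 + (-10-14)^2 + (0-19)^2) = 40.8167

40.8167


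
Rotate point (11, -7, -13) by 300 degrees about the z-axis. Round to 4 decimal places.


x' = 11*cos(300) - -7*sin(300) = -0.5622
y' = 11*sin(300) + -7*cos(300) = -13.0263
z' = -13

(-0.5622, -13.0263, -13)


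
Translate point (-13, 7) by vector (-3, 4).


Translation: (x+dx, y+dy) = (-13+-3, 7+4) = (-16, 11)

(-16, 11)


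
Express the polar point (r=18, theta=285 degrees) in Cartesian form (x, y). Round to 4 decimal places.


x = 18 * cos(285) = 4.6587
y = 18 * sin(285) = -17.3867

(4.6587, -17.3867)


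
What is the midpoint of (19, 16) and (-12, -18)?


Midpoint = ((19+-12)/2, (16+-18)/2) = (3.5, -1)

(3.5, -1)


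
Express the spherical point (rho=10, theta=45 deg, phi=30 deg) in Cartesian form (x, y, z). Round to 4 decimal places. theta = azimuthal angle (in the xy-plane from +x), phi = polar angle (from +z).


x = 10 * sin(30) * cos(45) = 3.5355
y = 10 * sin(30) * sin(45) = 3.5355
z = 10 * cos(30) = 8.6603

(3.5355, 3.5355, 8.6603)


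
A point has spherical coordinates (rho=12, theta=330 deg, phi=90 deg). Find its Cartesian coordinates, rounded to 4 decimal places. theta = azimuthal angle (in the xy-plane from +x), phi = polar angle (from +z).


x = 12 * sin(90) * cos(330) = 10.3923
y = 12 * sin(90) * sin(330) = -6
z = 12 * cos(90) = 0

(10.3923, -6, 0)


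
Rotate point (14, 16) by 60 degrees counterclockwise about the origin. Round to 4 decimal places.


x' = 14*cos(60) - 16*sin(60) = -6.8564
y' = 14*sin(60) + 16*cos(60) = 20.1244

(-6.8564, 20.1244)


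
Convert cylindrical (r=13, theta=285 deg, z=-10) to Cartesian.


x = 13 * cos(285) = 3.3646
y = 13 * sin(285) = -12.557
z = -10

(3.3646, -12.557, -10)


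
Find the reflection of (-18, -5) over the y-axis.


Reflection across y-axis: (x, y) -> (-x, y)
(-18, -5) -> (18, -5)

(18, -5)


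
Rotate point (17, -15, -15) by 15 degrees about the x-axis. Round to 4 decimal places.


x' = 17
y' = -15*cos(15) - -15*sin(15) = -10.6066
z' = -15*sin(15) + -15*cos(15) = -18.3712

(17, -10.6066, -18.3712)


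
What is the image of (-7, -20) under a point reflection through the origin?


Reflection through origin: (x, y) -> (-x, -y)
(-7, -20) -> (7, 20)

(7, 20)


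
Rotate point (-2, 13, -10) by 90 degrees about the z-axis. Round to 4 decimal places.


x' = -2*cos(90) - 13*sin(90) = -13
y' = -2*sin(90) + 13*cos(90) = -2
z' = -10

(-13, -2, -10)


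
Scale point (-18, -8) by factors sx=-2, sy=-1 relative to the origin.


Scaling: (x*sx, y*sy) = (-18*-2, -8*-1) = (36, 8)

(36, 8)


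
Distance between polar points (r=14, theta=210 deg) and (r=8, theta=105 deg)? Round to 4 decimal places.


d = sqrt(r1^2 + r2^2 - 2*r1*r2*cos(t2-t1))
d = sqrt(14^2 + 8^2 - 2*14*8*cos(105-210)) = 17.8319

17.8319


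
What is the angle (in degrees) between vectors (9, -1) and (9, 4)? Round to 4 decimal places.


dot = 9*9 + -1*4 = 77
|u| = 9.0554, |v| = 9.8489
cos(angle) = 0.8634
angle = 30.3027 degrees

30.3027 degrees


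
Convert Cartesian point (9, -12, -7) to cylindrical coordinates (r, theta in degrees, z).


r = sqrt(9^2 + (-12)^2) = 15
theta = atan2(-12, 9) = 306.8699 deg
z = -7

r = 15, theta = 306.8699 deg, z = -7


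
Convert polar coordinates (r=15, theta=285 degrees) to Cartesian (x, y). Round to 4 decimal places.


x = 15 * cos(285) = 3.8823
y = 15 * sin(285) = -14.4889

(3.8823, -14.4889)


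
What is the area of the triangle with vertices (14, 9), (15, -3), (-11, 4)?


Area = |x1(y2-y3) + x2(y3-y1) + x3(y1-y2)| / 2
= |14*(-3-4) + 15*(4-9) + -11*(9--3)| / 2
= 152.5

152.5


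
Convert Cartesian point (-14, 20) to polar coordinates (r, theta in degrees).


r = sqrt((-14)^2 + 20^2) = 24.4131
theta = atan2(20, -14) = 124.992 degrees

r = 24.4131, theta = 124.992 degrees


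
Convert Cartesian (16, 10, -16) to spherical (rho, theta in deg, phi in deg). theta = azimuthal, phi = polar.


rho = sqrt(16^2 + 10^2 + (-16)^2) = 24.7386
theta = atan2(10, 16) = 32.0054 deg
phi = acos(-16/24.7386) = 130.2979 deg

rho = 24.7386, theta = 32.0054 deg, phi = 130.2979 deg


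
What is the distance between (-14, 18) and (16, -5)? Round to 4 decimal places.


d = sqrt((16--14)^2 + (-5-18)^2) = 37.8021

37.8021


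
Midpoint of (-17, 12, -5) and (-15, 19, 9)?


Midpoint = ((-17+-15)/2, (12+19)/2, (-5+9)/2) = (-16, 15.5, 2)

(-16, 15.5, 2)


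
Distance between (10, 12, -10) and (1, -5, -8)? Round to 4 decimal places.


d = sqrt((1-10)^2 + (-5-12)^2 + (-8--10)^2) = 19.3391

19.3391


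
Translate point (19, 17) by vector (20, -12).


Translation: (x+dx, y+dy) = (19+20, 17+-12) = (39, 5)

(39, 5)


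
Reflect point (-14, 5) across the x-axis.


Reflection across x-axis: (x, y) -> (x, -y)
(-14, 5) -> (-14, -5)

(-14, -5)


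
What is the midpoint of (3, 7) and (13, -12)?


Midpoint = ((3+13)/2, (7+-12)/2) = (8, -2.5)

(8, -2.5)


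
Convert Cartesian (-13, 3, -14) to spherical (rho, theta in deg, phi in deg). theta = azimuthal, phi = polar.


rho = sqrt((-13)^2 + 3^2 + (-14)^2) = 19.3391
theta = atan2(3, -13) = 167.0054 deg
phi = acos(-14/19.3391) = 136.3793 deg

rho = 19.3391, theta = 167.0054 deg, phi = 136.3793 deg


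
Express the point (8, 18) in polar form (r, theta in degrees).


r = sqrt(8^2 + 18^2) = 19.6977
theta = atan2(18, 8) = 66.0375 degrees

r = 19.6977, theta = 66.0375 degrees


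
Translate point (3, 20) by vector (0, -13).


Translation: (x+dx, y+dy) = (3+0, 20+-13) = (3, 7)

(3, 7)


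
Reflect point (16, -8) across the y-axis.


Reflection across y-axis: (x, y) -> (-x, y)
(16, -8) -> (-16, -8)

(-16, -8)


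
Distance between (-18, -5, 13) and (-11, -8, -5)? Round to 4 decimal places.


d = sqrt((-11--18)^2 + (-8--5)^2 + (-5-13)^2) = 19.5448

19.5448


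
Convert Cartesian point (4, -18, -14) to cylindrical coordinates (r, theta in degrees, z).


r = sqrt(4^2 + (-18)^2) = 18.4391
theta = atan2(-18, 4) = 282.5288 deg
z = -14

r = 18.4391, theta = 282.5288 deg, z = -14


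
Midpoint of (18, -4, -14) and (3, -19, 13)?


Midpoint = ((18+3)/2, (-4+-19)/2, (-14+13)/2) = (10.5, -11.5, -0.5)

(10.5, -11.5, -0.5)


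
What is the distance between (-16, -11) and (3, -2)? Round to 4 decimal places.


d = sqrt((3--16)^2 + (-2--11)^2) = 21.0238

21.0238


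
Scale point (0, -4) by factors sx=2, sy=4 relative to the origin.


Scaling: (x*sx, y*sy) = (0*2, -4*4) = (0, -16)

(0, -16)


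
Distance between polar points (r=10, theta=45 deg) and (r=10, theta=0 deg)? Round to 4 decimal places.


d = sqrt(r1^2 + r2^2 - 2*r1*r2*cos(t2-t1))
d = sqrt(10^2 + 10^2 - 2*10*10*cos(0-45)) = 7.6537

7.6537


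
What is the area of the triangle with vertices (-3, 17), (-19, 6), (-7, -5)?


Area = |x1(y2-y3) + x2(y3-y1) + x3(y1-y2)| / 2
= |-3*(6--5) + -19*(-5-17) + -7*(17-6)| / 2
= 154

154


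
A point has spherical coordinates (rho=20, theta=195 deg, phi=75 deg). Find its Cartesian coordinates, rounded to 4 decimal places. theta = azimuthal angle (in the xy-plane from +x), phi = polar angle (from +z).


x = 20 * sin(75) * cos(195) = -18.6603
y = 20 * sin(75) * sin(195) = -5
z = 20 * cos(75) = 5.1764

(-18.6603, -5, 5.1764)


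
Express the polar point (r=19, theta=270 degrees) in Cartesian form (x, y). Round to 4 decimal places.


x = 19 * cos(270) = 0
y = 19 * sin(270) = -19

(0, -19)


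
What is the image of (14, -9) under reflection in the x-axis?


Reflection across x-axis: (x, y) -> (x, -y)
(14, -9) -> (14, 9)

(14, 9)


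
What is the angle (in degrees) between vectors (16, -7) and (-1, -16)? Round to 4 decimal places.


dot = 16*-1 + -7*-16 = 96
|u| = 17.4642, |v| = 16.0312
cos(angle) = 0.3429
angle = 69.947 degrees

69.947 degrees


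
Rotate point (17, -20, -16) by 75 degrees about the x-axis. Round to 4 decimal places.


x' = 17
y' = -20*cos(75) - -16*sin(75) = 10.2784
z' = -20*sin(75) + -16*cos(75) = -23.4596

(17, 10.2784, -23.4596)


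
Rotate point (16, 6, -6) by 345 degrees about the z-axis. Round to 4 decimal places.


x' = 16*cos(345) - 6*sin(345) = 17.0077
y' = 16*sin(345) + 6*cos(345) = 1.6545
z' = -6

(17.0077, 1.6545, -6)


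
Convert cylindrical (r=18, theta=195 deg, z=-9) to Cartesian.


x = 18 * cos(195) = -17.3867
y = 18 * sin(195) = -4.6587
z = -9

(-17.3867, -4.6587, -9)


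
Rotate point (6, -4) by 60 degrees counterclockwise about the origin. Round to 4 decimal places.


x' = 6*cos(60) - -4*sin(60) = 6.4641
y' = 6*sin(60) + -4*cos(60) = 3.1962

(6.4641, 3.1962)


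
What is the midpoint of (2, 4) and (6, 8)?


Midpoint = ((2+6)/2, (4+8)/2) = (4, 6)

(4, 6)


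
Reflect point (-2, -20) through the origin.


Reflection through origin: (x, y) -> (-x, -y)
(-2, -20) -> (2, 20)

(2, 20)


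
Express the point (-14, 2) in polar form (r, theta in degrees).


r = sqrt((-14)^2 + 2^2) = 14.1421
theta = atan2(2, -14) = 171.8699 degrees

r = 14.1421, theta = 171.8699 degrees


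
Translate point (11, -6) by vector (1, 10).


Translation: (x+dx, y+dy) = (11+1, -6+10) = (12, 4)

(12, 4)


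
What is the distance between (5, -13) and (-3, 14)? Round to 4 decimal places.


d = sqrt((-3-5)^2 + (14--13)^2) = 28.1603

28.1603


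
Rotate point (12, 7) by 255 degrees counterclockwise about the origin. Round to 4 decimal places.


x' = 12*cos(255) - 7*sin(255) = 3.6557
y' = 12*sin(255) + 7*cos(255) = -13.4028

(3.6557, -13.4028)


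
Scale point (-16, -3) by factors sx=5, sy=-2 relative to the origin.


Scaling: (x*sx, y*sy) = (-16*5, -3*-2) = (-80, 6)

(-80, 6)


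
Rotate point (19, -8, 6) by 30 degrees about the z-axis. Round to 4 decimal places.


x' = 19*cos(30) - -8*sin(30) = 20.4545
y' = 19*sin(30) + -8*cos(30) = 2.5718
z' = 6

(20.4545, 2.5718, 6)


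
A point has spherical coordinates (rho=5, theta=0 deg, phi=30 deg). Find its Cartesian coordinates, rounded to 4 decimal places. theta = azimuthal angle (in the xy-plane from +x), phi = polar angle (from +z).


x = 5 * sin(30) * cos(0) = 2.5
y = 5 * sin(30) * sin(0) = 0
z = 5 * cos(30) = 4.3301

(2.5, 0, 4.3301)


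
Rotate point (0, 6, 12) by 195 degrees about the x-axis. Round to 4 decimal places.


x' = 0
y' = 6*cos(195) - 12*sin(195) = -2.6897
z' = 6*sin(195) + 12*cos(195) = -13.144

(0, -2.6897, -13.144)


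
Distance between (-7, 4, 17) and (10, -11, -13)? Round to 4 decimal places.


d = sqrt((10--7)^2 + (-11-4)^2 + (-13-17)^2) = 37.6032

37.6032


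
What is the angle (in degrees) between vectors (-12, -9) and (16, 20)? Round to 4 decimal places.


dot = -12*16 + -9*20 = -372
|u| = 15, |v| = 25.6125
cos(angle) = -0.9683
angle = 165.5297 degrees

165.5297 degrees


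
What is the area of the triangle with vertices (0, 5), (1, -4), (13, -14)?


Area = |x1(y2-y3) + x2(y3-y1) + x3(y1-y2)| / 2
= |0*(-4--14) + 1*(-14-5) + 13*(5--4)| / 2
= 49

49


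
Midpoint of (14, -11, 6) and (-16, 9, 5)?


Midpoint = ((14+-16)/2, (-11+9)/2, (6+5)/2) = (-1, -1, 5.5)

(-1, -1, 5.5)


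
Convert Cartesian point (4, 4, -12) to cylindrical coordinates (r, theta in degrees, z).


r = sqrt(4^2 + 4^2) = 5.6569
theta = atan2(4, 4) = 45 deg
z = -12

r = 5.6569, theta = 45 deg, z = -12


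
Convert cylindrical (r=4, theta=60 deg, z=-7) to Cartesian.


x = 4 * cos(60) = 2
y = 4 * sin(60) = 3.4641
z = -7

(2, 3.4641, -7)


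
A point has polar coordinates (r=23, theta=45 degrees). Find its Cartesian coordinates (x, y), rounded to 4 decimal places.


x = 23 * cos(45) = 16.2635
y = 23 * sin(45) = 16.2635

(16.2635, 16.2635)


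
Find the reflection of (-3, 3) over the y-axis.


Reflection across y-axis: (x, y) -> (-x, y)
(-3, 3) -> (3, 3)

(3, 3)


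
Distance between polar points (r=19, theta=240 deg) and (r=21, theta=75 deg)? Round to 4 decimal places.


d = sqrt(r1^2 + r2^2 - 2*r1*r2*cos(t2-t1))
d = sqrt(19^2 + 21^2 - 2*19*21*cos(75-240)) = 39.6587

39.6587


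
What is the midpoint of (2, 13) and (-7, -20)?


Midpoint = ((2+-7)/2, (13+-20)/2) = (-2.5, -3.5)

(-2.5, -3.5)


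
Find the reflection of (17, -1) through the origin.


Reflection through origin: (x, y) -> (-x, -y)
(17, -1) -> (-17, 1)

(-17, 1)


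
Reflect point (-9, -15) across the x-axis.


Reflection across x-axis: (x, y) -> (x, -y)
(-9, -15) -> (-9, 15)

(-9, 15)


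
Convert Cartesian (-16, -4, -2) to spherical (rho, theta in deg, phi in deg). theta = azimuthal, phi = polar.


rho = sqrt((-16)^2 + (-4)^2 + (-2)^2) = 16.6132
theta = atan2(-4, -16) = 194.0362 deg
phi = acos(-2/16.6132) = 96.9144 deg

rho = 16.6132, theta = 194.0362 deg, phi = 96.9144 deg


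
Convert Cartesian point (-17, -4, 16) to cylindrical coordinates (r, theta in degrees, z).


r = sqrt((-17)^2 + (-4)^2) = 17.4642
theta = atan2(-4, -17) = 193.2405 deg
z = 16

r = 17.4642, theta = 193.2405 deg, z = 16


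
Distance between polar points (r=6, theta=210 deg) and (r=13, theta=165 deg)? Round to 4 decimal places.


d = sqrt(r1^2 + r2^2 - 2*r1*r2*cos(t2-t1))
d = sqrt(6^2 + 13^2 - 2*6*13*cos(165-210)) = 9.7309

9.7309


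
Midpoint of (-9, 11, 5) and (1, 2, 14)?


Midpoint = ((-9+1)/2, (11+2)/2, (5+14)/2) = (-4, 6.5, 9.5)

(-4, 6.5, 9.5)


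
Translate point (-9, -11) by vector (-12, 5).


Translation: (x+dx, y+dy) = (-9+-12, -11+5) = (-21, -6)

(-21, -6)


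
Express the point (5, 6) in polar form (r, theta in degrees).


r = sqrt(5^2 + 6^2) = 7.8102
theta = atan2(6, 5) = 50.1944 degrees

r = 7.8102, theta = 50.1944 degrees


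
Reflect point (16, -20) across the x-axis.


Reflection across x-axis: (x, y) -> (x, -y)
(16, -20) -> (16, 20)

(16, 20)


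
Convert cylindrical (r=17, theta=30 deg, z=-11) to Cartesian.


x = 17 * cos(30) = 14.7224
y = 17 * sin(30) = 8.5
z = -11

(14.7224, 8.5, -11)


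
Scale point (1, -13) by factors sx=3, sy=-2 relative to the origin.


Scaling: (x*sx, y*sy) = (1*3, -13*-2) = (3, 26)

(3, 26)


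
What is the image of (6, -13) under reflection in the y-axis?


Reflection across y-axis: (x, y) -> (-x, y)
(6, -13) -> (-6, -13)

(-6, -13)


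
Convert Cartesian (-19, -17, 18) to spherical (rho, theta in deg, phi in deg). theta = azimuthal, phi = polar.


rho = sqrt((-19)^2 + (-17)^2 + 18^2) = 31.209
theta = atan2(-17, -19) = 221.8202 deg
phi = acos(18/31.209) = 54.7772 deg

rho = 31.209, theta = 221.8202 deg, phi = 54.7772 deg


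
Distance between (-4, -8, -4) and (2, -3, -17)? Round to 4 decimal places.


d = sqrt((2--4)^2 + (-3--8)^2 + (-17--4)^2) = 15.1658

15.1658


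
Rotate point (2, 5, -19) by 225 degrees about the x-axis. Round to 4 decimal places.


x' = 2
y' = 5*cos(225) - -19*sin(225) = -16.9706
z' = 5*sin(225) + -19*cos(225) = 9.8995

(2, -16.9706, 9.8995)


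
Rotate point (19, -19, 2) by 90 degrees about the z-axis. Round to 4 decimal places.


x' = 19*cos(90) - -19*sin(90) = 19
y' = 19*sin(90) + -19*cos(90) = 19
z' = 2

(19, 19, 2)


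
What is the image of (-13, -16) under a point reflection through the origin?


Reflection through origin: (x, y) -> (-x, -y)
(-13, -16) -> (13, 16)

(13, 16)


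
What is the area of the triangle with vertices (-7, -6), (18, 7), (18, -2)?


Area = |x1(y2-y3) + x2(y3-y1) + x3(y1-y2)| / 2
= |-7*(7--2) + 18*(-2--6) + 18*(-6-7)| / 2
= 112.5

112.5


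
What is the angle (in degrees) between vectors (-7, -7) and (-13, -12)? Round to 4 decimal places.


dot = -7*-13 + -7*-12 = 175
|u| = 9.8995, |v| = 17.6918
cos(angle) = 0.9992
angle = 2.2906 degrees

2.2906 degrees


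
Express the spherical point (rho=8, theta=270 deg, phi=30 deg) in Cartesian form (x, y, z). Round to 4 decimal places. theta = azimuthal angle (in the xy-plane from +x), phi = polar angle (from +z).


x = 8 * sin(30) * cos(270) = 0
y = 8 * sin(30) * sin(270) = -4
z = 8 * cos(30) = 6.9282

(0, -4, 6.9282)


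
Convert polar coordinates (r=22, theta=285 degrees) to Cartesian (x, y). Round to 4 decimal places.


x = 22 * cos(285) = 5.694
y = 22 * sin(285) = -21.2504

(5.694, -21.2504)


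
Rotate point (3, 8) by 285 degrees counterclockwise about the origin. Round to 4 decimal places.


x' = 3*cos(285) - 8*sin(285) = 8.5039
y' = 3*sin(285) + 8*cos(285) = -0.8272

(8.5039, -0.8272)


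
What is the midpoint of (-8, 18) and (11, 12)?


Midpoint = ((-8+11)/2, (18+12)/2) = (1.5, 15)

(1.5, 15)


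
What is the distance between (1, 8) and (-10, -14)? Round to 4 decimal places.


d = sqrt((-10-1)^2 + (-14-8)^2) = 24.5967

24.5967


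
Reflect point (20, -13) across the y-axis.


Reflection across y-axis: (x, y) -> (-x, y)
(20, -13) -> (-20, -13)

(-20, -13)


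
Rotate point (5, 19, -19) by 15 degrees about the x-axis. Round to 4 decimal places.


x' = 5
y' = 19*cos(15) - -19*sin(15) = 23.2702
z' = 19*sin(15) + -19*cos(15) = -13.435

(5, 23.2702, -13.435)


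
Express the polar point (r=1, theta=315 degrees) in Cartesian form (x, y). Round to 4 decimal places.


x = 1 * cos(315) = 0.7071
y = 1 * sin(315) = -0.7071

(0.7071, -0.7071)


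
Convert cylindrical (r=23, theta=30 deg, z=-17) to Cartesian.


x = 23 * cos(30) = 19.9186
y = 23 * sin(30) = 11.5
z = -17

(19.9186, 11.5, -17)


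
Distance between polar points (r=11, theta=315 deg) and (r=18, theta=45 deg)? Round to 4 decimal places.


d = sqrt(r1^2 + r2^2 - 2*r1*r2*cos(t2-t1))
d = sqrt(11^2 + 18^2 - 2*11*18*cos(45-315)) = 21.095

21.095


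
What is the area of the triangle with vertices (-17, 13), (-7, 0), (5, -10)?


Area = |x1(y2-y3) + x2(y3-y1) + x3(y1-y2)| / 2
= |-17*(0--10) + -7*(-10-13) + 5*(13-0)| / 2
= 28

28


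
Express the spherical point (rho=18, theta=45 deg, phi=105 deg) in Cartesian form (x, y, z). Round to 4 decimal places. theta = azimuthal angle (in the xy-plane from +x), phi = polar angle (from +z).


x = 18 * sin(105) * cos(45) = 12.2942
y = 18 * sin(105) * sin(45) = 12.2942
z = 18 * cos(105) = -4.6587

(12.2942, 12.2942, -4.6587)


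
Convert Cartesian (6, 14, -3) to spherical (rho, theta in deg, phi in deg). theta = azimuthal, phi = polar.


rho = sqrt(6^2 + 14^2 + (-3)^2) = 15.5242
theta = atan2(14, 6) = 66.8014 deg
phi = acos(-3/15.5242) = 101.1423 deg

rho = 15.5242, theta = 66.8014 deg, phi = 101.1423 deg


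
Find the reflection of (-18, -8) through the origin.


Reflection through origin: (x, y) -> (-x, -y)
(-18, -8) -> (18, 8)

(18, 8)


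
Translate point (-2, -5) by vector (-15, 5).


Translation: (x+dx, y+dy) = (-2+-15, -5+5) = (-17, 0)

(-17, 0)
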